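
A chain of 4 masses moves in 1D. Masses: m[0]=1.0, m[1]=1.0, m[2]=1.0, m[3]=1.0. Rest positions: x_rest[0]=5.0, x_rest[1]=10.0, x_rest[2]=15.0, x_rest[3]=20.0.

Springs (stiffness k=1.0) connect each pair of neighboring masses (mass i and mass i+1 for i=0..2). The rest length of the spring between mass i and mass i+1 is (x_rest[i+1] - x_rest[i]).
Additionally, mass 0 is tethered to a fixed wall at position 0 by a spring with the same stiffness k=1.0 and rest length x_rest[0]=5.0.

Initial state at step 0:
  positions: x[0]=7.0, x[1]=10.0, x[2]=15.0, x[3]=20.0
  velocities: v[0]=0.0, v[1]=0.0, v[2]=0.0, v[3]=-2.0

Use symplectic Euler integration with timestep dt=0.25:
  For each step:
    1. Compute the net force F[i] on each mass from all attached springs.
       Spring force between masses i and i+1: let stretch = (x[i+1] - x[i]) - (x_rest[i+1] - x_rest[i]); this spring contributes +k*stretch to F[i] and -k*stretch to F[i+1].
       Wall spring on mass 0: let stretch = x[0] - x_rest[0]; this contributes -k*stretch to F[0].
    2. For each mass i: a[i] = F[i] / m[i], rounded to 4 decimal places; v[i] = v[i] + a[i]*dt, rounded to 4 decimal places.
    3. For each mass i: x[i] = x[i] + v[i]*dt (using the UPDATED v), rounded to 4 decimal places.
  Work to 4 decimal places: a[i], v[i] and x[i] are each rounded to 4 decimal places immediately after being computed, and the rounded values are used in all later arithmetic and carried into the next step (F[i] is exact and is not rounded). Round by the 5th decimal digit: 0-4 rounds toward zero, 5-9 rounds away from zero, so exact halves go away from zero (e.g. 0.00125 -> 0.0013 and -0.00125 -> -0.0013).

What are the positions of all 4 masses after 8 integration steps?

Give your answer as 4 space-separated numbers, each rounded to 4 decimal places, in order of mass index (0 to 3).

Answer: 3.5822 10.1330 14.1727 17.9569

Derivation:
Step 0: x=[7.0000 10.0000 15.0000 20.0000] v=[0.0000 0.0000 0.0000 -2.0000]
Step 1: x=[6.7500 10.1250 15.0000 19.5000] v=[-1.0000 0.5000 0.0000 -2.0000]
Step 2: x=[6.2891 10.3438 14.9766 19.0313] v=[-1.8438 0.8750 -0.0938 -1.8750]
Step 3: x=[5.6885 10.5987 14.9170 18.6216] v=[-2.4024 1.0195 -0.2383 -1.6387]
Step 4: x=[5.0393 10.8166 14.8191 18.2929] v=[-2.5970 0.8715 -0.3917 -1.3149]
Step 5: x=[4.4362 10.9236 14.6881 18.0596] v=[-2.4125 0.4278 -0.5239 -0.9334]
Step 6: x=[3.9613 10.8604 14.5326 17.9280] v=[-1.8997 -0.2529 -0.6222 -0.5263]
Step 7: x=[3.6700 10.5955 14.3598 17.8967] v=[-1.1653 -1.0596 -0.6914 -0.1252]
Step 8: x=[3.5822 10.1330 14.1727 17.9569] v=[-0.3514 -1.8499 -0.7483 0.2406]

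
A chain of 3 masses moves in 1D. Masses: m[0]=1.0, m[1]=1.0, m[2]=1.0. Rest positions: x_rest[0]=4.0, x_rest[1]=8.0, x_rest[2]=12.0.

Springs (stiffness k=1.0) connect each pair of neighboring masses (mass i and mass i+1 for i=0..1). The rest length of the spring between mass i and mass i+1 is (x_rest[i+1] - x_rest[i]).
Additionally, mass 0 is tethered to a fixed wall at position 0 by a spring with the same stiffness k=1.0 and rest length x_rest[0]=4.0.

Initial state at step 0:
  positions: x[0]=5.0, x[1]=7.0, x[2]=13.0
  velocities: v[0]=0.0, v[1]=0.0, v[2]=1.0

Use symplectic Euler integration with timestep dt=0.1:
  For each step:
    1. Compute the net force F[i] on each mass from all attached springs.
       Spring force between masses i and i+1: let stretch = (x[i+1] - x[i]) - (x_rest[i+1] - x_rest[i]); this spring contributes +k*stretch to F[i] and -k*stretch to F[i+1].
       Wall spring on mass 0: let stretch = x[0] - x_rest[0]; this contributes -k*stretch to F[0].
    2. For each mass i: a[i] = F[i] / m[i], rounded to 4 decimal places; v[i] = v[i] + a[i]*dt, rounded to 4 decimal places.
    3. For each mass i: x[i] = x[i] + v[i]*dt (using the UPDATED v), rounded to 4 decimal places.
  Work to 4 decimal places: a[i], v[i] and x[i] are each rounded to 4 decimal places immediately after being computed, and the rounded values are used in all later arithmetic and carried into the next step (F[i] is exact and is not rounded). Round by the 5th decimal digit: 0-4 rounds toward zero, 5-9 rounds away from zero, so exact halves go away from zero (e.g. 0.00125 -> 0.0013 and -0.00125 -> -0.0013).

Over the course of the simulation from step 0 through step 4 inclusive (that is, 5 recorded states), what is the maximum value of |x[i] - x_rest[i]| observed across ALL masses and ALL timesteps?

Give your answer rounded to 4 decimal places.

Step 0: x=[5.0000 7.0000 13.0000] v=[0.0000 0.0000 1.0000]
Step 1: x=[4.9700 7.0400 13.0800] v=[-0.3000 0.4000 0.8000]
Step 2: x=[4.9110 7.1197 13.1396] v=[-0.5900 0.7970 0.5960]
Step 3: x=[4.8250 7.2375 13.1790] v=[-0.8602 1.1781 0.3940]
Step 4: x=[4.7149 7.3906 13.1990] v=[-1.1015 1.5310 0.1999]
Max displacement = 1.1990

Answer: 1.1990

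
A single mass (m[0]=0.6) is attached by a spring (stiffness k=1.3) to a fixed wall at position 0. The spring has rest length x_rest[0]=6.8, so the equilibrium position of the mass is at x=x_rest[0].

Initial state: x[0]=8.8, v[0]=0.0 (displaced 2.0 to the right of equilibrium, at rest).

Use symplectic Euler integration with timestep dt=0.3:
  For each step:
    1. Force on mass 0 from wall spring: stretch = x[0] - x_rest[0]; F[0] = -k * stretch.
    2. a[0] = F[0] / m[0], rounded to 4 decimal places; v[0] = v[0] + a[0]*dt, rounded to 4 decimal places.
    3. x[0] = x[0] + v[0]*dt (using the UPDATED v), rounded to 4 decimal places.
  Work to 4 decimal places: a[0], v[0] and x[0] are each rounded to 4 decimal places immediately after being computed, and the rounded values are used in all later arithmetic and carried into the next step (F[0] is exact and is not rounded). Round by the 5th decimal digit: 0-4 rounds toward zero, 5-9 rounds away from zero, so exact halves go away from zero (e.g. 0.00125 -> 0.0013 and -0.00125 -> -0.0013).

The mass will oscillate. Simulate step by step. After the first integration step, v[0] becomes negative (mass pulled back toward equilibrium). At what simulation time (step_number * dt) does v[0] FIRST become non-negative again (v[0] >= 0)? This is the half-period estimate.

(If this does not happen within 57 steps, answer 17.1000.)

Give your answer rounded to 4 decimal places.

Step 0: x=[8.8000] v=[0.0000]
Step 1: x=[8.4100] v=[-1.3000]
Step 2: x=[7.7061] v=[-2.3465]
Step 3: x=[6.8255] v=[-2.9355]
Step 4: x=[5.9399] v=[-2.9521]
Step 5: x=[5.2220] v=[-2.3930]
Step 6: x=[4.8118] v=[-1.3673]
Step 7: x=[4.7893] v=[-0.0750]
Step 8: x=[5.1589] v=[1.2320]
First v>=0 after going negative at step 8, time=2.4000

Answer: 2.4000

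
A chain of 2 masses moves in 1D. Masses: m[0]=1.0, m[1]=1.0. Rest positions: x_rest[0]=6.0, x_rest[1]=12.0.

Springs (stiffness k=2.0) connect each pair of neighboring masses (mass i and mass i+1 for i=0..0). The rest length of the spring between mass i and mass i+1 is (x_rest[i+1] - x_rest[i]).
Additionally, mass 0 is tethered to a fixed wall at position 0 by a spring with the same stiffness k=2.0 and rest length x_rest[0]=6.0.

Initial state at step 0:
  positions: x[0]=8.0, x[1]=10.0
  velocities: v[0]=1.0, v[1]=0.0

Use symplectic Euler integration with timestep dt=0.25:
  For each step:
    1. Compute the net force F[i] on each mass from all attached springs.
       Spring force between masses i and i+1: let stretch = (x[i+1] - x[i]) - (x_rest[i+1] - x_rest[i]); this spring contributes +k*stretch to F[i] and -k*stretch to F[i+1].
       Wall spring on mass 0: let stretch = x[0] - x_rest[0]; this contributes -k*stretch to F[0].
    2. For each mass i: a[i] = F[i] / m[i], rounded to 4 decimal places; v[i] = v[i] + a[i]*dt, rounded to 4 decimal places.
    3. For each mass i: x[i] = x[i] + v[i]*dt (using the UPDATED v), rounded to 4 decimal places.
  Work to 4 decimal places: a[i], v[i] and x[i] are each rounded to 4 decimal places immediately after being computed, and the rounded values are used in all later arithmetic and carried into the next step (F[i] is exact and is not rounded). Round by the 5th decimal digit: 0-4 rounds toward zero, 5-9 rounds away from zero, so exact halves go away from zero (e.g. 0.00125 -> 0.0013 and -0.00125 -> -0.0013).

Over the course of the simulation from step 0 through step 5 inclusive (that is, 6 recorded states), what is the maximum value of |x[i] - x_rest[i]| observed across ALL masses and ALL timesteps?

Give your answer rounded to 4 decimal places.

Step 0: x=[8.0000 10.0000] v=[1.0000 0.0000]
Step 1: x=[7.5000 10.5000] v=[-2.0000 2.0000]
Step 2: x=[6.4375 11.3750] v=[-4.2500 3.5000]
Step 3: x=[5.1875 12.3828] v=[-5.0000 4.0313]
Step 4: x=[4.1885 13.2412] v=[-3.9961 3.4337]
Step 5: x=[3.7975 13.7181] v=[-1.5640 1.9074]
Max displacement = 2.2025

Answer: 2.2025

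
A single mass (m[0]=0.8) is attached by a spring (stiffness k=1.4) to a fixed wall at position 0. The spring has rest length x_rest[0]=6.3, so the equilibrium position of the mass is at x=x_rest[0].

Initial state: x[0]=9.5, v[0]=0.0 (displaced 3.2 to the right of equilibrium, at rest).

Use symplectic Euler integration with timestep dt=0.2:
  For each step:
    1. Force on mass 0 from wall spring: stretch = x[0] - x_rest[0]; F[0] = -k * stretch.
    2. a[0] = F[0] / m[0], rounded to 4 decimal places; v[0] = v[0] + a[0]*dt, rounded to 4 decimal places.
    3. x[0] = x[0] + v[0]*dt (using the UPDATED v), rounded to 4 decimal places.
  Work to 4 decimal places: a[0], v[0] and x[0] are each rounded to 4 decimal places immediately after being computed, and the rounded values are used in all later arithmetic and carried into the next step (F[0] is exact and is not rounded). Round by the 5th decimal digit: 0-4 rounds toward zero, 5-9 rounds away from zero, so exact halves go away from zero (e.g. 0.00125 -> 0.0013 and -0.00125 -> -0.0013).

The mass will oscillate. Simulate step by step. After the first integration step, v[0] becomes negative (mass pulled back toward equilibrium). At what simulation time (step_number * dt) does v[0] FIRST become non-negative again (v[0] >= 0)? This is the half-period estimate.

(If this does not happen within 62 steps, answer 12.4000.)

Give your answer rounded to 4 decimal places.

Step 0: x=[9.5000] v=[0.0000]
Step 1: x=[9.2760] v=[-1.1200]
Step 2: x=[8.8437] v=[-2.1616]
Step 3: x=[8.2333] v=[-3.0519]
Step 4: x=[7.4876] v=[-3.7286]
Step 5: x=[6.6587] v=[-4.1443]
Step 6: x=[5.8047] v=[-4.2698]
Step 7: x=[4.9854] v=[-4.0964]
Step 8: x=[4.2581] v=[-3.6363]
Step 9: x=[3.6738] v=[-2.9216]
Step 10: x=[3.2733] v=[-2.0024]
Step 11: x=[3.0847] v=[-0.9431]
Step 12: x=[3.1212] v=[0.1823]
First v>=0 after going negative at step 12, time=2.4000

Answer: 2.4000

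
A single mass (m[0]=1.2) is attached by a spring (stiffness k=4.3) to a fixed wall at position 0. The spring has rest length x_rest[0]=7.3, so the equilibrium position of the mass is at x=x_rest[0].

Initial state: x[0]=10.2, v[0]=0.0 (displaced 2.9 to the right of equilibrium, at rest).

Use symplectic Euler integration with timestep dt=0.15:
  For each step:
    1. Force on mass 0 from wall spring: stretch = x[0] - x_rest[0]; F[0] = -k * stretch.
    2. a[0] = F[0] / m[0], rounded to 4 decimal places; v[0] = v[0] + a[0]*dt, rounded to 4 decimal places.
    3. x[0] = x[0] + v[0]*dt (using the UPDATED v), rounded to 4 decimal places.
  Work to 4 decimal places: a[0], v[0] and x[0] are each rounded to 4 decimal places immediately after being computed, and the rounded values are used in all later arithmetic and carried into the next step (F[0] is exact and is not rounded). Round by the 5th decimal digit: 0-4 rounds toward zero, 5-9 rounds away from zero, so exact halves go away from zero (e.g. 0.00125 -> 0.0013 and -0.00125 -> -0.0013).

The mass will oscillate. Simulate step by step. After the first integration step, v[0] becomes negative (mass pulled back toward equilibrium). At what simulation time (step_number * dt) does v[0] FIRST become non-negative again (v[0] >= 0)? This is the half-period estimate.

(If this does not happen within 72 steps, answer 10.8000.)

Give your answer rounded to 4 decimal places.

Step 0: x=[10.2000] v=[0.0000]
Step 1: x=[9.9662] v=[-1.5588]
Step 2: x=[9.5174] v=[-2.9919]
Step 3: x=[8.8898] v=[-4.1838]
Step 4: x=[8.1341] v=[-5.0383]
Step 5: x=[7.3111] v=[-5.4866]
Step 6: x=[6.4872] v=[-5.4926]
Step 7: x=[5.7288] v=[-5.0557]
Step 8: x=[5.0971] v=[-4.2112]
Step 9: x=[4.6430] v=[-3.0271]
Step 10: x=[4.4032] v=[-1.5990]
Step 11: x=[4.3969] v=[-0.0420]
Step 12: x=[4.6247] v=[1.5184]
First v>=0 after going negative at step 12, time=1.8000

Answer: 1.8000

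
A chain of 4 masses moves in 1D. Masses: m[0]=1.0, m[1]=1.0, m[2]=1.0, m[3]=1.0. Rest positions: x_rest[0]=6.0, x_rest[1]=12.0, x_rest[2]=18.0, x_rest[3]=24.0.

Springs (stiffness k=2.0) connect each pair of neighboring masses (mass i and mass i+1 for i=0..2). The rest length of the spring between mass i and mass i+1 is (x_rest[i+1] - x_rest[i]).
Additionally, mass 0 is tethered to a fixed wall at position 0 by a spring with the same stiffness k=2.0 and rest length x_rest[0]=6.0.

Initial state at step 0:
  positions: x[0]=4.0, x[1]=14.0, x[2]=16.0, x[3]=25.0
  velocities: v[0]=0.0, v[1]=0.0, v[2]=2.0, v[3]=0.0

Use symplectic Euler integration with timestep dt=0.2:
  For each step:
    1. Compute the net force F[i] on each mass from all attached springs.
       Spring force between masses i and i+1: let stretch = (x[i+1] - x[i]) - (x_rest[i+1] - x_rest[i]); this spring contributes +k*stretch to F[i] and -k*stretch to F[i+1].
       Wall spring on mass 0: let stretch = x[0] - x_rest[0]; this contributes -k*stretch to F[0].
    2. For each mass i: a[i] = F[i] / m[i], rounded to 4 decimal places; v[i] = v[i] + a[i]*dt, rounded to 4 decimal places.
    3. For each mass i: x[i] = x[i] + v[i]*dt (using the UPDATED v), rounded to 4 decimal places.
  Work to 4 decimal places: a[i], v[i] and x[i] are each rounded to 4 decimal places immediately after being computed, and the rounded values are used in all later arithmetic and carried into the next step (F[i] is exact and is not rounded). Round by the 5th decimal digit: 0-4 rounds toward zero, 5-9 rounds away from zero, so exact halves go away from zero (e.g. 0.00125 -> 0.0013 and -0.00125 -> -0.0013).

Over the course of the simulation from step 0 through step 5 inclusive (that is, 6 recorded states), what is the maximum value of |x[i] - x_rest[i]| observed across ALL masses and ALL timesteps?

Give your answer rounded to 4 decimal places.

Answer: 2.9755

Derivation:
Step 0: x=[4.0000 14.0000 16.0000 25.0000] v=[0.0000 0.0000 2.0000 0.0000]
Step 1: x=[4.4800 13.3600 16.9600 24.7600] v=[2.4000 -3.2000 4.8000 -1.2000]
Step 2: x=[5.3120 12.2976 18.2560 24.3760] v=[4.1600 -5.3120 6.4800 -1.9200]
Step 3: x=[6.2779 11.1530 19.5649 23.9824] v=[4.8294 -5.7229 6.5446 -1.9680]
Step 4: x=[7.1316 10.2914 20.5543 23.7154] v=[4.2683 -4.3082 4.9468 -1.3350]
Step 5: x=[7.6675 9.9980 20.9755 23.6755] v=[2.6796 -1.4670 2.1061 -0.1994]
Max displacement = 2.9755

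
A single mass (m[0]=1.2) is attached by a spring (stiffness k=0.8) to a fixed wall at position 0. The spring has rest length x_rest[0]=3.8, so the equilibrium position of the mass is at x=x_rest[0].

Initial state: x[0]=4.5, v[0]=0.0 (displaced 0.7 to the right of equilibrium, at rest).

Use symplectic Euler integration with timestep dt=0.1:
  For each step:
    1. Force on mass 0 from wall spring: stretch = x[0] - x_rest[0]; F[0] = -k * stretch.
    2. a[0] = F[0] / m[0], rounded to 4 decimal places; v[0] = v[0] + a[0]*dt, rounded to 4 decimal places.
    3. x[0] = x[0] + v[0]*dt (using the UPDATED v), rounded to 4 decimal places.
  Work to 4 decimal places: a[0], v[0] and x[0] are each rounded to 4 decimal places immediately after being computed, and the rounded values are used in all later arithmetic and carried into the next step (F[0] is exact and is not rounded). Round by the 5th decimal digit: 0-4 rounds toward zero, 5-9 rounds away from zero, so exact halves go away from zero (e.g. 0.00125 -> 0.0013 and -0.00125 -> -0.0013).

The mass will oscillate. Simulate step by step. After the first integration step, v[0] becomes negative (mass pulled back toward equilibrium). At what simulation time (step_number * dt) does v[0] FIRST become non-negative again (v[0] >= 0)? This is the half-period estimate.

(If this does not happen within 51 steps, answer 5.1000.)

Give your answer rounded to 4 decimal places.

Step 0: x=[4.5000] v=[0.0000]
Step 1: x=[4.4953] v=[-0.0467]
Step 2: x=[4.4860] v=[-0.0931]
Step 3: x=[4.4721] v=[-0.1388]
Step 4: x=[4.4537] v=[-0.1836]
Step 5: x=[4.4310] v=[-0.2272]
Step 6: x=[4.4041] v=[-0.2693]
Step 7: x=[4.3731] v=[-0.3096]
Step 8: x=[4.3383] v=[-0.3478]
Step 9: x=[4.2999] v=[-0.3837]
Step 10: x=[4.2582] v=[-0.4170]
Step 11: x=[4.2134] v=[-0.4476]
Step 12: x=[4.1659] v=[-0.4752]
Step 13: x=[4.1159] v=[-0.4996]
Step 14: x=[4.0638] v=[-0.5207]
Step 15: x=[4.0100] v=[-0.5383]
Step 16: x=[3.9548] v=[-0.5523]
Step 17: x=[3.8985] v=[-0.5626]
Step 18: x=[3.8416] v=[-0.5692]
Step 19: x=[3.7844] v=[-0.5720]
Step 20: x=[3.7273] v=[-0.5710]
Step 21: x=[3.6707] v=[-0.5662]
Step 22: x=[3.6149] v=[-0.5576]
Step 23: x=[3.5604] v=[-0.5453]
Step 24: x=[3.5075] v=[-0.5293]
Step 25: x=[3.4565] v=[-0.5098]
Step 26: x=[3.4078] v=[-0.4869]
Step 27: x=[3.3617] v=[-0.4608]
Step 28: x=[3.3185] v=[-0.4316]
Step 29: x=[3.2786] v=[-0.3995]
Step 30: x=[3.2421] v=[-0.3647]
Step 31: x=[3.2094] v=[-0.3275]
Step 32: x=[3.1806] v=[-0.2881]
Step 33: x=[3.1559] v=[-0.2468]
Step 34: x=[3.1355] v=[-0.2039]
Step 35: x=[3.1195] v=[-0.1596]
Step 36: x=[3.1081] v=[-0.1142]
Step 37: x=[3.1013] v=[-0.0681]
Step 38: x=[3.0992] v=[-0.0215]
Step 39: x=[3.1017] v=[0.0252]
First v>=0 after going negative at step 39, time=3.9000

Answer: 3.9000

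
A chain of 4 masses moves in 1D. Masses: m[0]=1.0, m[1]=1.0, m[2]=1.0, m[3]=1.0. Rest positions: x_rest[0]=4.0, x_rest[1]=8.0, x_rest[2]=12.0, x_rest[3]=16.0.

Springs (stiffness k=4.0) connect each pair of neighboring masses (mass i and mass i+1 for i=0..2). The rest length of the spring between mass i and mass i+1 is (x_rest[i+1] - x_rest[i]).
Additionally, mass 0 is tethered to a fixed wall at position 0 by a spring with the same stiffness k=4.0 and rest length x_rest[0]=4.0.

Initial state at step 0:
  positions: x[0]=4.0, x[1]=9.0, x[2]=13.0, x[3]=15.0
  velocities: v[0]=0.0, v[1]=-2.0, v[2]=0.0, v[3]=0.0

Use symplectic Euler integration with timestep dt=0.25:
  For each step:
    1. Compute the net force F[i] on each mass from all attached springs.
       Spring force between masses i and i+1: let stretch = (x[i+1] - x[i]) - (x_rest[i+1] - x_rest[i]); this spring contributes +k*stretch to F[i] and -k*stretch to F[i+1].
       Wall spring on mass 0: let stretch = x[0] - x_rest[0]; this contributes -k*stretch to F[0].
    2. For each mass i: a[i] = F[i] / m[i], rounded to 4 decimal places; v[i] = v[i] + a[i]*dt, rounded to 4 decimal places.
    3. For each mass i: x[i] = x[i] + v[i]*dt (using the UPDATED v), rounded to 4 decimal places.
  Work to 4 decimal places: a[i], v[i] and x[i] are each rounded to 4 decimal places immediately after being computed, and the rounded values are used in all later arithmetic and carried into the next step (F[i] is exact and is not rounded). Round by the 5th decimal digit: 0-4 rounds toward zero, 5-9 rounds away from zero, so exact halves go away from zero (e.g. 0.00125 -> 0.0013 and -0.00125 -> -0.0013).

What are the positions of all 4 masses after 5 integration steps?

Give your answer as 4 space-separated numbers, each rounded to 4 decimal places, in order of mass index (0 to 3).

Step 0: x=[4.0000 9.0000 13.0000 15.0000] v=[0.0000 -2.0000 0.0000 0.0000]
Step 1: x=[4.2500 8.2500 12.5000 15.5000] v=[1.0000 -3.0000 -2.0000 2.0000]
Step 2: x=[4.4375 7.5625 11.6875 16.2500] v=[0.7500 -2.7500 -3.2500 3.0000]
Step 3: x=[4.2969 7.1250 10.9844 16.8594] v=[-0.5625 -1.7500 -2.8125 2.4375]
Step 4: x=[3.7891 6.9453 10.7852 17.0000] v=[-2.0313 -0.7187 -0.7969 0.5625]
Step 5: x=[3.1231 6.9366 11.1797 16.5869] v=[-2.6642 -0.0350 1.5780 -1.6523]

Answer: 3.1231 6.9366 11.1797 16.5869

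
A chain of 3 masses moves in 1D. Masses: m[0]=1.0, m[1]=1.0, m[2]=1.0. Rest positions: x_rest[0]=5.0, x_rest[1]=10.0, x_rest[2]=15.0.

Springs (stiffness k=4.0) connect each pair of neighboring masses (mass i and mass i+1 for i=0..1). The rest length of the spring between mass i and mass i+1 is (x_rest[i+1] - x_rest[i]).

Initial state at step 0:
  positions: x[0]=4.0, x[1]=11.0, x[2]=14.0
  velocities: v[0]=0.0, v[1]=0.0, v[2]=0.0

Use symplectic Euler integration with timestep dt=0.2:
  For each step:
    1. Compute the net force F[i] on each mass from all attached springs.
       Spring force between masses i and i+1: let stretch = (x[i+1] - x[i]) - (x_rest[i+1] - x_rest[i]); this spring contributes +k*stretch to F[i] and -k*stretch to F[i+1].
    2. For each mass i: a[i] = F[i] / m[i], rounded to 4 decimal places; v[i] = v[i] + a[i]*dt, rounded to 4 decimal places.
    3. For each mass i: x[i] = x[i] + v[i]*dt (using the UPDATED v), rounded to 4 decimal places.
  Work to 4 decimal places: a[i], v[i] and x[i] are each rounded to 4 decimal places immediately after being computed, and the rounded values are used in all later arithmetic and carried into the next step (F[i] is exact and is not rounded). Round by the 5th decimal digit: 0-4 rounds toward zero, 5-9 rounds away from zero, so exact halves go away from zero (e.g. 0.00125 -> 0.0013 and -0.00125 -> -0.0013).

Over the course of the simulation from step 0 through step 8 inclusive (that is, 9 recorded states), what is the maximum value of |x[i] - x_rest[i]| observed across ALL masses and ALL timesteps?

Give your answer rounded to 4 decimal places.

Step 0: x=[4.0000 11.0000 14.0000] v=[0.0000 0.0000 0.0000]
Step 1: x=[4.3200 10.3600 14.3200] v=[1.6000 -3.2000 1.6000]
Step 2: x=[4.8064 9.3872 14.8064] v=[2.4320 -4.8640 2.4320]
Step 3: x=[5.2257 8.5485 15.2257] v=[2.0966 -4.1933 2.0966]
Step 4: x=[5.3767 8.2465 15.3767] v=[0.7548 -1.5098 0.7548]
Step 5: x=[5.1868 8.6262 15.1868] v=[-0.9494 1.8985 -0.9494]
Step 6: x=[4.7472 9.5053 14.7472] v=[-2.1979 4.3955 -2.1979]
Step 7: x=[4.2689 10.4618 14.2689] v=[-2.3914 4.7825 -2.3914]
Step 8: x=[3.9815 11.0366 13.9815] v=[-1.4371 2.8739 -1.4371]
Max displacement = 1.7535

Answer: 1.7535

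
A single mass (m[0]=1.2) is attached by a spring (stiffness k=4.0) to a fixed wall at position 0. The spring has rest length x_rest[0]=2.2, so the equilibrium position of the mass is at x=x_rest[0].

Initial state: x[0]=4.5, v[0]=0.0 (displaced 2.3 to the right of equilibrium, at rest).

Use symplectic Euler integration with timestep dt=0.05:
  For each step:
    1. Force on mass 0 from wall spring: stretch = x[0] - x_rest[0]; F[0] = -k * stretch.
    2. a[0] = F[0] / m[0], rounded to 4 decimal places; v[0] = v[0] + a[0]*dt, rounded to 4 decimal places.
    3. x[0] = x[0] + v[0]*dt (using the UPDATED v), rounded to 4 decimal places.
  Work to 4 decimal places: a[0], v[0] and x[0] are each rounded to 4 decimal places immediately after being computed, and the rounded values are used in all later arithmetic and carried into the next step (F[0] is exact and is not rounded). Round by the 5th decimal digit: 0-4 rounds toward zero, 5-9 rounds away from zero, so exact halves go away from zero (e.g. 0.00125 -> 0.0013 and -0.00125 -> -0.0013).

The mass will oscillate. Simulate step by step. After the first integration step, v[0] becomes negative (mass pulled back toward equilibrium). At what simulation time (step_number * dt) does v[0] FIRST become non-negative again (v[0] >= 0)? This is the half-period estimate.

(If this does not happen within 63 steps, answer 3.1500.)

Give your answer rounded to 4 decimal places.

Answer: 1.7500

Derivation:
Step 0: x=[4.5000] v=[0.0000]
Step 1: x=[4.4808] v=[-0.3833]
Step 2: x=[4.4426] v=[-0.7634]
Step 3: x=[4.3857] v=[-1.1372]
Step 4: x=[4.3106] v=[-1.5015]
Step 5: x=[4.2179] v=[-1.8533]
Step 6: x=[4.1084] v=[-2.1896]
Step 7: x=[3.9830] v=[-2.5077]
Step 8: x=[3.8428] v=[-2.8049]
Step 9: x=[3.6889] v=[-3.0787]
Step 10: x=[3.5226] v=[-3.3269]
Step 11: x=[3.3452] v=[-3.5473]
Step 12: x=[3.1583] v=[-3.7382]
Step 13: x=[2.9634] v=[-3.8979]
Step 14: x=[2.7621] v=[-4.0251]
Step 15: x=[2.5562] v=[-4.1188]
Step 16: x=[2.3473] v=[-4.1782]
Step 17: x=[2.1372] v=[-4.2028]
Step 18: x=[1.9276] v=[-4.1923]
Step 19: x=[1.7203] v=[-4.1469]
Step 20: x=[1.5170] v=[-4.0670]
Step 21: x=[1.3193] v=[-3.9532]
Step 22: x=[1.1290] v=[-3.8064]
Step 23: x=[0.9476] v=[-3.6279]
Step 24: x=[0.7766] v=[-3.4192]
Step 25: x=[0.6175] v=[-3.1820]
Step 26: x=[0.4716] v=[-2.9183]
Step 27: x=[0.3401] v=[-2.6302]
Step 28: x=[0.2241] v=[-2.3202]
Step 29: x=[0.1246] v=[-1.9909]
Step 30: x=[0.0424] v=[-1.6450]
Step 31: x=[-0.0219] v=[-1.2854]
Step 32: x=[-0.0677] v=[-0.9151]
Step 33: x=[-0.0946] v=[-0.5372]
Step 34: x=[-0.1023] v=[-0.1548]
Step 35: x=[-0.0909] v=[0.2289]
First v>=0 after going negative at step 35, time=1.7500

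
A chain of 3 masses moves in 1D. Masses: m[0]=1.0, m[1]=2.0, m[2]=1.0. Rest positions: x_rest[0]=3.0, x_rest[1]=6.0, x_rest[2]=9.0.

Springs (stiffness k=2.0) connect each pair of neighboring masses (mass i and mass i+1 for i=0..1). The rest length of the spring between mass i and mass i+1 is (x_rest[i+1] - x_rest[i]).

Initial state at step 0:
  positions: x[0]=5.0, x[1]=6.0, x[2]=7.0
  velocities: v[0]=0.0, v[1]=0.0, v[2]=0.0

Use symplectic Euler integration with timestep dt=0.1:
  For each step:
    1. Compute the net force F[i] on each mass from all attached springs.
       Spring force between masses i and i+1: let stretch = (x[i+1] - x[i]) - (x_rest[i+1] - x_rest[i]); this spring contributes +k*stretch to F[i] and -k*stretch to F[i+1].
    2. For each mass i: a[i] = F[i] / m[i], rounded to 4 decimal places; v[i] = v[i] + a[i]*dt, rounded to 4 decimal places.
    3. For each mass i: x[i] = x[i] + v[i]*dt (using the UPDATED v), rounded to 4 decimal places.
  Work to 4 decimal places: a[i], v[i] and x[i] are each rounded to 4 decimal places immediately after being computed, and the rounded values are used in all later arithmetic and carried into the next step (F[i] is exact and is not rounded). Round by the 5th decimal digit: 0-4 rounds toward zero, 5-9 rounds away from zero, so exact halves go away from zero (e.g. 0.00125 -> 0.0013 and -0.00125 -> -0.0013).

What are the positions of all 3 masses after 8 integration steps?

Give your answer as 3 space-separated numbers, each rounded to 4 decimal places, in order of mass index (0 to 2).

Step 0: x=[5.0000 6.0000 7.0000] v=[0.0000 0.0000 0.0000]
Step 1: x=[4.9600 6.0000 7.0400] v=[-0.4000 0.0000 0.4000]
Step 2: x=[4.8808 6.0000 7.1192] v=[-0.7920 0.0000 0.7920]
Step 3: x=[4.7640 6.0000 7.2360] v=[-1.1682 0.0000 1.1682]
Step 4: x=[4.6119 6.0000 7.3881] v=[-1.5210 0.0000 1.5210]
Step 5: x=[4.4276 6.0000 7.5724] v=[-1.8434 0.0000 1.8434]
Step 6: x=[4.2147 6.0000 7.7853] v=[-2.1289 0.0000 2.1289]
Step 7: x=[3.9775 6.0000 8.0225] v=[-2.3718 0.0000 2.3718]
Step 8: x=[3.7208 6.0000 8.2792] v=[-2.5673 0.0000 2.5673]

Answer: 3.7208 6.0000 8.2792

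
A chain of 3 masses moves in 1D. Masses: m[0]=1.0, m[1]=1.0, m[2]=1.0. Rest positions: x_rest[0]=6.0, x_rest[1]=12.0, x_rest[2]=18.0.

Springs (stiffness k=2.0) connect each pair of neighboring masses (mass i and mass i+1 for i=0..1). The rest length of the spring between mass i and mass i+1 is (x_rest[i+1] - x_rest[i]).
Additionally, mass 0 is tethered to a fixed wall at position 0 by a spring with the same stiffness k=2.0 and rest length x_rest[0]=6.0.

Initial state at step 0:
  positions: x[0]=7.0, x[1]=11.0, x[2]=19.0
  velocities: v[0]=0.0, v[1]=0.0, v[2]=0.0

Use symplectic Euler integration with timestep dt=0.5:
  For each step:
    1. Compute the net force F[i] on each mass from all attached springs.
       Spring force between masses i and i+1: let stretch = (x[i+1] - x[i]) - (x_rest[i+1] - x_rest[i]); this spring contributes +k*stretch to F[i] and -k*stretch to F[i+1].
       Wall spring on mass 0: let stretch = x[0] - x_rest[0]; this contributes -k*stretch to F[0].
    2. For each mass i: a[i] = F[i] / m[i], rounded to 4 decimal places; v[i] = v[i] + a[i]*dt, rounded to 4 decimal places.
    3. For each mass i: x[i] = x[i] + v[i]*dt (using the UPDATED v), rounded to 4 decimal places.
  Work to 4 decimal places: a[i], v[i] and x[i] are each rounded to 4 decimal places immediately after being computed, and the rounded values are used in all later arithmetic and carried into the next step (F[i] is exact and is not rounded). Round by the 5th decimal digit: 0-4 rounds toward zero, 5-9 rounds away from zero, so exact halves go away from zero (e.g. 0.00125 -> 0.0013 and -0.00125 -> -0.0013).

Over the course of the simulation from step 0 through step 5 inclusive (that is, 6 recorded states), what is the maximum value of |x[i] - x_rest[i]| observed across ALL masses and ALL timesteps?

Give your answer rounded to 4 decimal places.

Step 0: x=[7.0000 11.0000 19.0000] v=[0.0000 0.0000 0.0000]
Step 1: x=[5.5000 13.0000 18.0000] v=[-3.0000 4.0000 -2.0000]
Step 2: x=[5.0000 13.7500 17.5000] v=[-1.0000 1.5000 -1.0000]
Step 3: x=[6.3750 12.0000 18.1250] v=[2.7500 -3.5000 1.2500]
Step 4: x=[7.3750 10.5000 18.6875] v=[2.0000 -3.0000 1.1250]
Step 5: x=[6.2500 11.5313 18.1563] v=[-2.2500 2.0625 -1.0625]
Max displacement = 1.7500

Answer: 1.7500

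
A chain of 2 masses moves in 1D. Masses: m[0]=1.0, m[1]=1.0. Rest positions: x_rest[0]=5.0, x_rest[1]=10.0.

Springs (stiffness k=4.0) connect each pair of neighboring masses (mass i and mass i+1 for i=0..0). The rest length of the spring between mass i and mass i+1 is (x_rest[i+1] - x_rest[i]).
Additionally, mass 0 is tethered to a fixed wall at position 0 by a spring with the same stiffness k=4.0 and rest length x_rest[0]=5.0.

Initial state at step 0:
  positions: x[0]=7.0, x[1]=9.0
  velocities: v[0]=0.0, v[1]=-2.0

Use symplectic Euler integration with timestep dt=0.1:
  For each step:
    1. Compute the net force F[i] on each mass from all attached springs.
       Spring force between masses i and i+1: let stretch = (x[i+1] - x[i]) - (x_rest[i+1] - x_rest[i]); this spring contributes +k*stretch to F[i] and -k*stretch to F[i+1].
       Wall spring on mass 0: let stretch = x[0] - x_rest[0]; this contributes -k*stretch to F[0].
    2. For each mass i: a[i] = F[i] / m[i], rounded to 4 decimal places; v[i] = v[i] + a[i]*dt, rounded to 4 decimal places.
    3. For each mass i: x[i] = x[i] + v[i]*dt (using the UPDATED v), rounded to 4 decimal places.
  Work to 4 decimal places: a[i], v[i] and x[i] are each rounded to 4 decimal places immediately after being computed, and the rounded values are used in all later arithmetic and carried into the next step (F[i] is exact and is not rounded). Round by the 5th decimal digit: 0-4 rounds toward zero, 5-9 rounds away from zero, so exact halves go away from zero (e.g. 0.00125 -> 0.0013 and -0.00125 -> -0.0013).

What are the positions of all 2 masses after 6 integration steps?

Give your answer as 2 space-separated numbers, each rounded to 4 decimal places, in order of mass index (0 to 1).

Step 0: x=[7.0000 9.0000] v=[0.0000 -2.0000]
Step 1: x=[6.8000 8.9200] v=[-2.0000 -0.8000]
Step 2: x=[6.4128 8.9552] v=[-3.8720 0.3520]
Step 3: x=[5.8708 9.0887] v=[-5.4202 1.3350]
Step 4: x=[5.2227 9.2935] v=[-6.4814 2.0478]
Step 5: x=[4.5285 9.5355] v=[-6.9422 2.4195]
Step 6: x=[3.8534 9.7772] v=[-6.7508 2.4167]

Answer: 3.8534 9.7772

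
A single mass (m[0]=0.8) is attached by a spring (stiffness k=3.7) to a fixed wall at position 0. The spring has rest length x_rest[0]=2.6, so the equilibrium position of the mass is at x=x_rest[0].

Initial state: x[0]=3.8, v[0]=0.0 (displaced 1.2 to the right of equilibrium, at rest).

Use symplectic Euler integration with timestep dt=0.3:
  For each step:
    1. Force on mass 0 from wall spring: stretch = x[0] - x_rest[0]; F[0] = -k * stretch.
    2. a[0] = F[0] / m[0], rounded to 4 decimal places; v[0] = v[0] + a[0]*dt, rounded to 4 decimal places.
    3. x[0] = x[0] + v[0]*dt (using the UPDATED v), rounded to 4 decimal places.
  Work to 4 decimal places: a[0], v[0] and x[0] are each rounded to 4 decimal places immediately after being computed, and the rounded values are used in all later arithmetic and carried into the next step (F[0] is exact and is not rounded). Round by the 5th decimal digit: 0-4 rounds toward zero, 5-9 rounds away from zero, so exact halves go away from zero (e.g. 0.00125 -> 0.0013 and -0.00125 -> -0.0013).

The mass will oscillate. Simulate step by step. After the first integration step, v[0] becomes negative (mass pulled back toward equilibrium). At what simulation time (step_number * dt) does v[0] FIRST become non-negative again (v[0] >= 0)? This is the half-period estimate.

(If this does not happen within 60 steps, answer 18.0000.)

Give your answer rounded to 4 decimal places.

Answer: 1.5000

Derivation:
Step 0: x=[3.8000] v=[0.0000]
Step 1: x=[3.3005] v=[-1.6650]
Step 2: x=[2.5094] v=[-2.6369]
Step 3: x=[1.7560] v=[-2.5112]
Step 4: x=[1.3539] v=[-1.3402]
Step 5: x=[1.4705] v=[0.3888]
First v>=0 after going negative at step 5, time=1.5000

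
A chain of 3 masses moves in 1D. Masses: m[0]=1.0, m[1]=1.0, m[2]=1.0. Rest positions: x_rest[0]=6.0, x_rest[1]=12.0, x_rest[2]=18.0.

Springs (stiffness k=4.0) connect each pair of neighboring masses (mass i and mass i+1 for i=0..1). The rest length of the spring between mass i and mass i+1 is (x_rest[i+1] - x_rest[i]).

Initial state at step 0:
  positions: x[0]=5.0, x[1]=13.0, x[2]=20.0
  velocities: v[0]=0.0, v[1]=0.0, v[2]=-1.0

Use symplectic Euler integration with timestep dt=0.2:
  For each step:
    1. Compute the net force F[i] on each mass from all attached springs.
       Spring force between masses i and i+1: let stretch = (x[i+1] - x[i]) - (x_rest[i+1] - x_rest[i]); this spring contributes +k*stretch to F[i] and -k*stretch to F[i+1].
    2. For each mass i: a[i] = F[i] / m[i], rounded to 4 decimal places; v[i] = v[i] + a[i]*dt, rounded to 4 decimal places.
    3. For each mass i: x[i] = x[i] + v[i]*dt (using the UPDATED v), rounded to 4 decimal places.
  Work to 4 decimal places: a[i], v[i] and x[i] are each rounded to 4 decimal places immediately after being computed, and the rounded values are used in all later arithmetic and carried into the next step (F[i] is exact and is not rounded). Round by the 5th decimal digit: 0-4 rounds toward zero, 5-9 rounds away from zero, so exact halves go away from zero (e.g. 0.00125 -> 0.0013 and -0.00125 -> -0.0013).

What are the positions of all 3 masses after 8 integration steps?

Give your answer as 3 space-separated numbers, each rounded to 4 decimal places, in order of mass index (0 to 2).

Answer: 7.4423 12.4160 16.5417

Derivation:
Step 0: x=[5.0000 13.0000 20.0000] v=[0.0000 0.0000 -1.0000]
Step 1: x=[5.3200 12.8400 19.6400] v=[1.6000 -0.8000 -1.8000]
Step 2: x=[5.8832 12.5648 19.1520] v=[2.8160 -1.3760 -2.4400]
Step 3: x=[6.5555 12.2745 18.5700] v=[3.3613 -1.4515 -2.9098]
Step 4: x=[7.1828 12.0764 17.9408] v=[3.1365 -0.9903 -3.1462]
Step 5: x=[7.6331 12.0337 17.3333] v=[2.2514 -0.2137 -3.0377]
Step 6: x=[7.8275 12.1348 16.8378] v=[0.9719 0.5055 -2.4774]
Step 7: x=[7.7510 12.2992 16.5498] v=[-0.3823 0.8221 -1.4398]
Step 8: x=[7.4423 12.4160 16.5417] v=[-1.5437 0.5840 -0.0403]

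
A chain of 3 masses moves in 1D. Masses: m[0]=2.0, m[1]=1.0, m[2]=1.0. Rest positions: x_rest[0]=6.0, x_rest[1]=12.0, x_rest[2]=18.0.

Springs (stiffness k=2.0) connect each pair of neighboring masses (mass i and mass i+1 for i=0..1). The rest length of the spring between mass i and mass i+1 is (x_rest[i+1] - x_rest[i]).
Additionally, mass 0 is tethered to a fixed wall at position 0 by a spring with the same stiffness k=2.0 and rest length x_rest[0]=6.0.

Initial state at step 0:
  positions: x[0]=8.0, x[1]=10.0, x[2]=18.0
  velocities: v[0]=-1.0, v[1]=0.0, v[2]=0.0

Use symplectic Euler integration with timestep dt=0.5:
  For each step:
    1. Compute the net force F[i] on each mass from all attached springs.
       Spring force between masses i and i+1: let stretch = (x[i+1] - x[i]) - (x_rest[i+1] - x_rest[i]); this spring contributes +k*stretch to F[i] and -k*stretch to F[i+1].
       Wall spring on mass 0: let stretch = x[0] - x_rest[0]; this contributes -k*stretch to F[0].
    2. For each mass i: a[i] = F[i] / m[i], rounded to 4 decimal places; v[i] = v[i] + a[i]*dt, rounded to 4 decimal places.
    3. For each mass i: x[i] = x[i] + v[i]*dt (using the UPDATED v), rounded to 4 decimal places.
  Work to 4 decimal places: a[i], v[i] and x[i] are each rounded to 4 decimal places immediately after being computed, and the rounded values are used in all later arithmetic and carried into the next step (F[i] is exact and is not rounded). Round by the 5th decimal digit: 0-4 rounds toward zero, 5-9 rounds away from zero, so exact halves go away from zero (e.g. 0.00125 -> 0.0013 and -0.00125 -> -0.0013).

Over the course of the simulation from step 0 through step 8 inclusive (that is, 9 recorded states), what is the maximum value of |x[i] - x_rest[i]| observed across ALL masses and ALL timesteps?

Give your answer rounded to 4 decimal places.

Answer: 3.6796

Derivation:
Step 0: x=[8.0000 10.0000 18.0000] v=[-1.0000 0.0000 0.0000]
Step 1: x=[6.0000 13.0000 17.0000] v=[-4.0000 6.0000 -2.0000]
Step 2: x=[4.2500 14.5000 17.0000] v=[-3.5000 3.0000 0.0000]
Step 3: x=[4.0000 12.1250 18.7500] v=[-0.5000 -4.7500 3.5000]
Step 4: x=[4.7813 9.0000 20.1875] v=[1.5625 -6.2500 2.8750]
Step 5: x=[5.4219 9.3594 19.0313] v=[1.2812 0.7188 -2.3125]
Step 6: x=[5.6914 12.5860 16.0391] v=[0.5390 6.4532 -5.9844]
Step 7: x=[6.2617 14.0919 14.3204] v=[1.1406 3.0117 -3.4375]
Step 8: x=[7.2242 11.7969 15.4874] v=[1.9249 -4.5900 2.3340]
Max displacement = 3.6796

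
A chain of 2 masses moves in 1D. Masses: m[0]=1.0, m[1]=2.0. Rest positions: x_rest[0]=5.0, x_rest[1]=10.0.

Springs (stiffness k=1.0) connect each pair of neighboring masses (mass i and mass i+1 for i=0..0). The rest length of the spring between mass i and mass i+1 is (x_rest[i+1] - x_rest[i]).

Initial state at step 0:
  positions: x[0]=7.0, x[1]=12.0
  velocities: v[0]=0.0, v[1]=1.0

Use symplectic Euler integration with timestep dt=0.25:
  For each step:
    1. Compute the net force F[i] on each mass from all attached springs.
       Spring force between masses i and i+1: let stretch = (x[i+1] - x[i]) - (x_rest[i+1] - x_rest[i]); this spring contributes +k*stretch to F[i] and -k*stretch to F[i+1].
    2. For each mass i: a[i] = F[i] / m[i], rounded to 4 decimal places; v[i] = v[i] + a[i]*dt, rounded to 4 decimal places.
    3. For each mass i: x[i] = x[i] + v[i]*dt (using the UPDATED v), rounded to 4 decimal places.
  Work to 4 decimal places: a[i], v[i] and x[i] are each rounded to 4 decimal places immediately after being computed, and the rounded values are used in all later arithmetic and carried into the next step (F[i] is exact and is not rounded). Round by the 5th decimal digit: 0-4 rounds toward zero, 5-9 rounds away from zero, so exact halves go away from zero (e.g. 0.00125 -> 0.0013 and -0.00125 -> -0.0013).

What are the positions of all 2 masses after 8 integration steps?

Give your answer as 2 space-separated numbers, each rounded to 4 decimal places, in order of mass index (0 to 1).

Step 0: x=[7.0000 12.0000] v=[0.0000 1.0000]
Step 1: x=[7.0000 12.2500] v=[0.0000 1.0000]
Step 2: x=[7.0156 12.4922] v=[0.0625 0.9688]
Step 3: x=[7.0610 12.7195] v=[0.1817 0.9092]
Step 4: x=[7.1476 12.9262] v=[0.3463 0.8269]
Step 5: x=[7.2829 13.1086] v=[0.5410 0.7296]
Step 6: x=[7.4698 13.2652] v=[0.7474 0.6264]
Step 7: x=[7.7064 13.3970] v=[0.9463 0.5270]
Step 8: x=[7.9862 13.5072] v=[1.1190 0.4407]

Answer: 7.9862 13.5072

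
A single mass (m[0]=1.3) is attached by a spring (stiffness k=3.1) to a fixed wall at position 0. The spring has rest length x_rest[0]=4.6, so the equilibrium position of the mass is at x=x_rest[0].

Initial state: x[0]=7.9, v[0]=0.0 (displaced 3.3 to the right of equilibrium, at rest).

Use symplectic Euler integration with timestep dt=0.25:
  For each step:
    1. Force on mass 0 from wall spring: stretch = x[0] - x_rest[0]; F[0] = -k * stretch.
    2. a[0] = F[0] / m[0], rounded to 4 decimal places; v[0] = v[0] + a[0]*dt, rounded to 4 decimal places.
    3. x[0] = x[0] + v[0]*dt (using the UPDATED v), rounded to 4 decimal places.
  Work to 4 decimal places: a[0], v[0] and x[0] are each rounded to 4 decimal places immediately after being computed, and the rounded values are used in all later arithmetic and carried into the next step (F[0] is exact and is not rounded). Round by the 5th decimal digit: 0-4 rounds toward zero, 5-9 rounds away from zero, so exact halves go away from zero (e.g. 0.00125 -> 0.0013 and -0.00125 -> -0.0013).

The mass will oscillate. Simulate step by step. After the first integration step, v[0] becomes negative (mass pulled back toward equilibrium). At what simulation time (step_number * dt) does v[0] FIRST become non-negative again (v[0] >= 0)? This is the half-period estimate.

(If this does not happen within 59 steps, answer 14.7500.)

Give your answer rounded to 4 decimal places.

Step 0: x=[7.9000] v=[0.0000]
Step 1: x=[7.4082] v=[-1.9673]
Step 2: x=[6.4979] v=[-3.6414]
Step 3: x=[5.3047] v=[-4.7729]
Step 4: x=[4.0065] v=[-5.1930]
Step 5: x=[2.7967] v=[-4.8392]
Step 6: x=[1.8557] v=[-3.7642]
Step 7: x=[1.3237] v=[-2.1282]
Step 8: x=[1.2800] v=[-0.1750]
Step 9: x=[1.7311] v=[1.8042]
First v>=0 after going negative at step 9, time=2.2500

Answer: 2.2500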